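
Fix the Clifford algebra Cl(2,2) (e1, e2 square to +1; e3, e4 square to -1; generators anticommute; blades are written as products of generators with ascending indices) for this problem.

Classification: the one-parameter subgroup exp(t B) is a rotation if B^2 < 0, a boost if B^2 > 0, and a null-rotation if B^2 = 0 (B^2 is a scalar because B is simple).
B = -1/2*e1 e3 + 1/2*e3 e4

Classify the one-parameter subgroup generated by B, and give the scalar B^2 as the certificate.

B^2 term by term: the squares give (-1/2)^2*(e1 e3)^2 + (1/2)^2*(e3 e4)^2 = 1/4*(+1) + 1/4*(-1) = 0 (each basis 2-blade squares to minus the product of its generators' squares); cross terms between blades sharing an index anticommute and cancel. So B^2 = 0.
Answer: null-rotation, certificate B^2 = 0. Why this suffices: the scalar 0 survives any versor conjugation, so its sign alone determines the class however B is presented.


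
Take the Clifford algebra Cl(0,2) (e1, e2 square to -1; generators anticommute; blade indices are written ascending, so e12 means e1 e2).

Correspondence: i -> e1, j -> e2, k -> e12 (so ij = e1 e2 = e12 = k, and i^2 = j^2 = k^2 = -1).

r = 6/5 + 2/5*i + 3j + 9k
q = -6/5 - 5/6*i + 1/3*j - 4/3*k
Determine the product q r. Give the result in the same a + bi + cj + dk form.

In blades: q = -6/5 - 5/6*e1 + 1/3*e2 - 4/3*e12, r = 6/5 + 2/5*e1 + 3*e2 + 9*e12.
Distribute q over r term by term (generator squares from the signature, products reordered to ascending indices): (-6/5)*r = -36/25 - 12/25*e1 - 18/5*e2 - 54/5*e12; (-5/6*e1)*r = 1/3 - e1 + 15/2*e2 - 5/2*e12; (1/3*e2)*r = -1 + 3*e1 + 2/5*e2 - 2/15*e12; (-4/3*e12)*r = 12 + 4*e1 - 8/15*e2 - 8/5*e12.
Sum: 742/75 + 138/25*e1 + 113/30*e2 - 451/30*e12; translating back through the correspondence:
Answer: 742/75 + 138/25*i + 113/30*j - 451/30*k


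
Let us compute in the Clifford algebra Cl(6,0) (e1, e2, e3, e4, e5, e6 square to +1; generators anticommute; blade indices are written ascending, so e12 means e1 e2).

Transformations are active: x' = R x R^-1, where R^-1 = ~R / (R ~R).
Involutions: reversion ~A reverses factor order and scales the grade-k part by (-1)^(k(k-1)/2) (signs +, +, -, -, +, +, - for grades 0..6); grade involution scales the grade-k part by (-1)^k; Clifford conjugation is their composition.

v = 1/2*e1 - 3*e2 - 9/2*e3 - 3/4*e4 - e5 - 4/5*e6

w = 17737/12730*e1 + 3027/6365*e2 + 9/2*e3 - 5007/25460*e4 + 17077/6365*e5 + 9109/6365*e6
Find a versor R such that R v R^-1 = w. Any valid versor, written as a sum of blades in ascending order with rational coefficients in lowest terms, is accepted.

Reasoning: v^2 = w^2 = 12681/400 since conjugation preserves the quadratic form; R = v + w = 12051/6365*e1 - 16068/6365*e2 - 12051/12730*e4 + 10712/6365*e5 + 4017/6365*e6 is then valid when invertible, keeping its own part and reversing (v - w)/2.
Answer: 12051/6365*e1 - 16068/6365*e2 - 12051/12730*e4 + 10712/6365*e5 + 4017/6365*e6


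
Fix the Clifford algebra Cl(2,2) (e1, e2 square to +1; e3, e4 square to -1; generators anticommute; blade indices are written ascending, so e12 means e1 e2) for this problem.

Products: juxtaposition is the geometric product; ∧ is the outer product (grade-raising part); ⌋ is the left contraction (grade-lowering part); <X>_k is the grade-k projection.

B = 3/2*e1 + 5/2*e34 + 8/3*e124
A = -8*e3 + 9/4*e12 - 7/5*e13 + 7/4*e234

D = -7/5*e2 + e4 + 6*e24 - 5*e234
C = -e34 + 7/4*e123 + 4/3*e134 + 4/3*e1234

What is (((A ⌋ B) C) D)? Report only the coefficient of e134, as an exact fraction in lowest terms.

step 1: 14*e4
step 2: -14*e3 - 56/3*e13 + 56/3*e123 - 49/2*e1234
step 3: -245/2*e1 + 2597/15*e13 - 280/3*e14 - 98/5*e23 + 70*e24 - 14*e34 - 49/30*e123 + 280/3*e124 - 2891/30*e134 + 84*e234 + 392/3*e1234
Answer: -2891/30


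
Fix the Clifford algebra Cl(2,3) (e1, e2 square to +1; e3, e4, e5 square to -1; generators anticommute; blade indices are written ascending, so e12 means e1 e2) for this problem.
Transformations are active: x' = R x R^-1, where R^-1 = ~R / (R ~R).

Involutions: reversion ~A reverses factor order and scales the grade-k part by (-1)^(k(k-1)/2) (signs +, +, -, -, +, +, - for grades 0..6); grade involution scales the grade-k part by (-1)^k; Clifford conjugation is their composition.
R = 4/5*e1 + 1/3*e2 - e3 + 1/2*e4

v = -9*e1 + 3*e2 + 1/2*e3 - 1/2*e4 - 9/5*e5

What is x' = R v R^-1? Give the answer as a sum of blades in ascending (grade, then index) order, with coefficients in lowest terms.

~R = 4/5*e1 + 1/3*e2 - e3 + 1/2*e4, and R ~R = -449/900, so R^-1 = ~R / (-449/900).
R v = -109/20 + 27/5*e12 - 43/5*e13 + 41/10*e14 - 36/25*e15 + 19/6*e23 - 5/3*e24 - 3/5*e25 + 1/4*e34 + 9/5*e35 - 9/10*e45
Answer: 11889/449*e1 + 1923/449*e2 - 20069/898*e3 + 10259/898*e4 + 9/5*e5


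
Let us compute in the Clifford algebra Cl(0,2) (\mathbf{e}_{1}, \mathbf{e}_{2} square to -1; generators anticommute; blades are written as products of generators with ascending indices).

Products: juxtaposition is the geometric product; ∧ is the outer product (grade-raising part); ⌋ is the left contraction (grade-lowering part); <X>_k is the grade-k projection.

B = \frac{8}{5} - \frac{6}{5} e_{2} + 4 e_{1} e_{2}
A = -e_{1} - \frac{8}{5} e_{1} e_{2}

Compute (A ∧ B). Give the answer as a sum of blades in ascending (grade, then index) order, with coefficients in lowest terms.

step 1: -\frac{8}{5} e_{1} - \frac{34}{25} e_{1} e_{2}
Answer: -\frac{8}{5} e_{1} - \frac{34}{25} e_{1} e_{2}


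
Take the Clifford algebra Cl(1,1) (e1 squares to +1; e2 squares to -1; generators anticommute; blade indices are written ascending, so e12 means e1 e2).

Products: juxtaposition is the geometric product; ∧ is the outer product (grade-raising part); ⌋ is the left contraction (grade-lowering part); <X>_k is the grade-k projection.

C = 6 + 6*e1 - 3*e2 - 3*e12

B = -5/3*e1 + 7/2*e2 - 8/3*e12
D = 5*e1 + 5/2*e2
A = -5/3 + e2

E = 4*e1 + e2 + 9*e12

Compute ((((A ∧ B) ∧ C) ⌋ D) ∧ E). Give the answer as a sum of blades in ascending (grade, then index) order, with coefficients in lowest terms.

step 1: 25/9*e1 - 35/6*e2 + 55/9*e12
step 2: 50/3*e1 - 35*e2 + 190/3*e12
step 3: 1025/6
step 4: 2050/3*e1 + 1025/6*e2 + 3075/2*e12
Answer: 2050/3*e1 + 1025/6*e2 + 3075/2*e12


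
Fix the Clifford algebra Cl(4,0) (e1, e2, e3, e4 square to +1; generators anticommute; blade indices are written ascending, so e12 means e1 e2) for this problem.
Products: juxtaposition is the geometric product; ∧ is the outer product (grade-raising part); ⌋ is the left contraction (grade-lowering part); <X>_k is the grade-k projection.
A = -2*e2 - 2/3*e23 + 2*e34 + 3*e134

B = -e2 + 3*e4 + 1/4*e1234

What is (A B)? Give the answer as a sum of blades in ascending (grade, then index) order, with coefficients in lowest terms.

step 1: 2 - 3/4*e2 + 16/3*e3 - 1/2*e12 + 9*e13 + 1/6*e14 - 6*e24 + 1/2*e134 - 4*e234 - 3*e1234
Answer: 2 - 3/4*e2 + 16/3*e3 - 1/2*e12 + 9*e13 + 1/6*e14 - 6*e24 + 1/2*e134 - 4*e234 - 3*e1234


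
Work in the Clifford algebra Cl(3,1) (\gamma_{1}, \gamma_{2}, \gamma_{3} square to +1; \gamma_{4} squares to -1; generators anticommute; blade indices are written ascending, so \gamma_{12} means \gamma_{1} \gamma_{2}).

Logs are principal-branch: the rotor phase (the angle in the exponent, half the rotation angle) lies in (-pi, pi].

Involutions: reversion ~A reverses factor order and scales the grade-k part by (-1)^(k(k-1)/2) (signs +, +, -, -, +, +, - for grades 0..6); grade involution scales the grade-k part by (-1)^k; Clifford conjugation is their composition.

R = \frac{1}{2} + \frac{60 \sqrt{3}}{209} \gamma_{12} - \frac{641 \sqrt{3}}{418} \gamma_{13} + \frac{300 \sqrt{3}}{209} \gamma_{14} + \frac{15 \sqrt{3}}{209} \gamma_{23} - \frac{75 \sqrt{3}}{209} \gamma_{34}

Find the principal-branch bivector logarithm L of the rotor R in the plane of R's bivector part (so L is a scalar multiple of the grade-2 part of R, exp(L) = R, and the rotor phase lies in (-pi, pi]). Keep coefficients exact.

The scalar part of R is \frac{1}{2}, so the principal-branch rotor phase is pinned; divide the bivector part by its sine to get the unit plane — L is the phase times that plane.
Concretely: cos(phase) = \frac{1}{2} gives phase = ±\frac{\pi}{3}, and since phase/sin(phase) is even the sign is immaterial: L = (phase/sin(phase)) * <R>_2 = (\frac{2 \sqrt{3} \pi}{9}) * <R>_2.
Answer: \frac{40 \pi}{209} \gamma_{12} - \frac{641 \pi}{627} \gamma_{13} + \frac{200 \pi}{209} \gamma_{14} + \frac{10 \pi}{209} \gamma_{23} - \frac{50 \pi}{209} \gamma_{34}


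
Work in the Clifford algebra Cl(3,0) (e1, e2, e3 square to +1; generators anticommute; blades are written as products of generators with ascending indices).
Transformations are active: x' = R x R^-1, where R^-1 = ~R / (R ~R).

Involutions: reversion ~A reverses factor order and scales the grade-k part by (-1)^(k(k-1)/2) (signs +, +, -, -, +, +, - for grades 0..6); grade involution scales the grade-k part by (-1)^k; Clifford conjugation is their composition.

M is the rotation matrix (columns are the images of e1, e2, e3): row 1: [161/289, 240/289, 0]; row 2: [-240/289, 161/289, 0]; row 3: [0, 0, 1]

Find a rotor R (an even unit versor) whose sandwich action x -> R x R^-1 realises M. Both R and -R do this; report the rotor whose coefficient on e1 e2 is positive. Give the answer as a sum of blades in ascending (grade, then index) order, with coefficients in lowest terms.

Method: write R = a + b12*e1 e2 + b13*e1 e3 + b23*e2 e3 with a^2 + b12^2 + b13^2 + b23^2 = 1 (so R^-1 = ~R). Expanding the columns R e_j ~R gives tr M = 4a^2 - 1 and, from the antisymmetric part, M21 - M12 = -4a*b12, M13 - M31 = 4a*b13, M32 - M23 = -4a*b23.
Here tr M = 611/289, so a^2 = (1 + tr M)/4 = 225/289 and a = ±15/17. Taking a = 15/17: M21 - M12 = -480/289, M13 - M31 = 0, M32 - M23 = 0, giving b12 = 8/17, b13 = 0, b23 = 0, i.e. R = 15/17 + 8/17*e1 e2.
Its e1 e2 coefficient is already positive.
Answer: 15/17 + 8/17*e1 e2. Why the constraint matters: R and -R act identically through the sandwich — M has trace 611/289 either way — so only the sign condition on e1 e2 picks one of the two preimages.


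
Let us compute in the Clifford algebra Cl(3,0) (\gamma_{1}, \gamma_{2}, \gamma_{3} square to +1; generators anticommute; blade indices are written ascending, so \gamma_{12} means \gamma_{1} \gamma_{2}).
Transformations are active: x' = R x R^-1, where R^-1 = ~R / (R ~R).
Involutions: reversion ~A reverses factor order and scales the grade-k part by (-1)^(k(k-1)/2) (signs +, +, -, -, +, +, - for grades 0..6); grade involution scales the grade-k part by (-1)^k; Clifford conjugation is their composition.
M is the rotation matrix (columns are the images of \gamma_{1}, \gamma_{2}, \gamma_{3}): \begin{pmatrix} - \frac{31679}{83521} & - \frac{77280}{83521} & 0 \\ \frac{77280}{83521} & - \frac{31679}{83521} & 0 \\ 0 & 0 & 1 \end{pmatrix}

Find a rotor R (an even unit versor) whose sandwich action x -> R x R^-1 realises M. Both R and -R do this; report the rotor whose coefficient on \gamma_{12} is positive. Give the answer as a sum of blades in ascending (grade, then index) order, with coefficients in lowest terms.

Method: write R = a + b12*\gamma_{12} + b13*\gamma_{13} + b23*\gamma_{23} with a^2 + b12^2 + b13^2 + b23^2 = 1 (so R^-1 = ~R). Expanding the columns R e_j ~R gives tr M = 4a^2 - 1 and, from the antisymmetric part, M21 - M12 = -4a*b12, M13 - M31 = 4a*b13, M32 - M23 = -4a*b23.
Here tr M = \frac{20163}{83521}, so a^2 = (1 + tr M)/4 = \frac{25921}{83521} and a = ±\frac{161}{289}. Taking a = \frac{161}{289}: M21 - M12 = \frac{154560}{83521}, M13 - M31 = 0, M32 - M23 = 0, giving b12 = -\frac{240}{289}, b13 = 0, b23 = 0, i.e. R = \frac{161}{289} - \frac{240}{289} \gamma_{12}.
Its \gamma_{12} coefficient is negative, so report the other preimage -R.
Answer: -\frac{161}{289} + \frac{240}{289} \gamma_{12}. Key observation: the double cover Spin(3) -> SO(3) sends R and -R to the same matrix (trace \frac{20163}{83521} here), so the stated sign of the \gamma_{12} coefficient is what selects one sheet.


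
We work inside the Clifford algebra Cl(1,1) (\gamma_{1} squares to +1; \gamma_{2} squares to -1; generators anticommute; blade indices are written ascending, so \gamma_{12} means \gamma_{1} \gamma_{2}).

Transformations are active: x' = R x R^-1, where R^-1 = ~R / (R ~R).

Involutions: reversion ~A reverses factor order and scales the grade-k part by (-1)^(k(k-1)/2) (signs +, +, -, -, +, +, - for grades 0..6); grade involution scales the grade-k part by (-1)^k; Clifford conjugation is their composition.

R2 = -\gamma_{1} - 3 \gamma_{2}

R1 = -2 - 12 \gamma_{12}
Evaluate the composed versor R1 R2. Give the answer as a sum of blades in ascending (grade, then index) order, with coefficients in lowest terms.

Distribute over the terms of R1 (each basis-blade product reordered to ascending indices, repeated generators contracted through their squares):
(-2) R2 = 2 \gamma_{1} + 6 \gamma_{2}
(-12 \gamma_{12}) R2 = -36 \gamma_{1} - 12 \gamma_{2}
Summing the partial products and collecting blades:
Answer: -34 \gamma_{1} - 6 \gamma_{2}


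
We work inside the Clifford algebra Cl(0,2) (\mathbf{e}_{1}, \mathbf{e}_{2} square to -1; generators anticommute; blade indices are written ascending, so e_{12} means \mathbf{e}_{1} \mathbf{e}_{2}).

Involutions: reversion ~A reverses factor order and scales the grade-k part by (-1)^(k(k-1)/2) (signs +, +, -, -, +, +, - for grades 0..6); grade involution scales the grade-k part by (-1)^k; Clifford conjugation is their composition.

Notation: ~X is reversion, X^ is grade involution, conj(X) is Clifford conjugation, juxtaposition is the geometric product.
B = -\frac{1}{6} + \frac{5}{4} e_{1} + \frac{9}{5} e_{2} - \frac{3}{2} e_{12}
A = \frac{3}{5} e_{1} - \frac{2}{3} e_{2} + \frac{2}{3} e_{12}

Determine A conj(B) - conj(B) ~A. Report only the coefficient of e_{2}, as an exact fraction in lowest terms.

first term: -\frac{29}{20} + \frac{1}{10} e_{1} - \frac{73}{45} e_{2} - \frac{911}{450} e_{12}
second term: \frac{11}{20} + \frac{21}{10} e_{1} + \frac{8}{45} e_{2} + \frac{911}{450} e_{12}
Answer: -\frac{9}{5}


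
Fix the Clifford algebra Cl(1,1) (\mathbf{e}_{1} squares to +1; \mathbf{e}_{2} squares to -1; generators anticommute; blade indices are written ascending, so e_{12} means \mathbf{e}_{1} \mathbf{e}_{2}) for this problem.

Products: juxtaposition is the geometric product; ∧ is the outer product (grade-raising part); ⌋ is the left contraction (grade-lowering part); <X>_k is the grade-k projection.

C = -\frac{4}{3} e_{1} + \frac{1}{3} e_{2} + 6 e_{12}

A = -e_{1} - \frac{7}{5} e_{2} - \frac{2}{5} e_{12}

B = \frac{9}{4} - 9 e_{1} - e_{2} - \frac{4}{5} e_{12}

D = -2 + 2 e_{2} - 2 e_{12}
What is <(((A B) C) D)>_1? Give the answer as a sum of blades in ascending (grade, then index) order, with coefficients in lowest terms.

step 1: \frac{198}{25} - \frac{153}{100} e_{1} - \frac{119}{20} e_{2} - \frac{25}{2} e_{12}
step 2: -\frac{21293}{300} - \frac{3157}{75} e_{1} - \frac{3481}{150} e_{2} + \frac{11723}{300} e_{12}
step 3: \frac{8266}{75} + \frac{7867}{150} e_{1} - \frac{1703}{150} e_{2} - \frac{1529}{75} e_{12}
step 4: \frac{7867}{150} e_{1} - \frac{1703}{150} e_{2}
Answer: \frac{7867}{150} e_{1} - \frac{1703}{150} e_{2}


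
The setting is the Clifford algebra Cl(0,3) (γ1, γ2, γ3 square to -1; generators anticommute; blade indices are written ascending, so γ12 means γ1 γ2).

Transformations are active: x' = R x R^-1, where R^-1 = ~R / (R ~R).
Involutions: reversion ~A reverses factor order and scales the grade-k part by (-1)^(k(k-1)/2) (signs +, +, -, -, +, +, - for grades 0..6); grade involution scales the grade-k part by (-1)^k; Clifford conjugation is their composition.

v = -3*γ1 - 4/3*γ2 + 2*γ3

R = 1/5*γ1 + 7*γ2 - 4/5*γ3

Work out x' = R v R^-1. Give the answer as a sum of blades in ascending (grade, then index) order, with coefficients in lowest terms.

~R = 1/5*γ1 + 7*γ2 - 4/5*γ3, and R ~R = -1242/25, so R^-1 = ~R / (-1242/25).
R v = 173/15 + 311/15*γ12 - 2*γ13 + 194/15*γ23
Answer: 5416/1863*γ1 - 3571/1863*γ2 - 3034/1863*γ3


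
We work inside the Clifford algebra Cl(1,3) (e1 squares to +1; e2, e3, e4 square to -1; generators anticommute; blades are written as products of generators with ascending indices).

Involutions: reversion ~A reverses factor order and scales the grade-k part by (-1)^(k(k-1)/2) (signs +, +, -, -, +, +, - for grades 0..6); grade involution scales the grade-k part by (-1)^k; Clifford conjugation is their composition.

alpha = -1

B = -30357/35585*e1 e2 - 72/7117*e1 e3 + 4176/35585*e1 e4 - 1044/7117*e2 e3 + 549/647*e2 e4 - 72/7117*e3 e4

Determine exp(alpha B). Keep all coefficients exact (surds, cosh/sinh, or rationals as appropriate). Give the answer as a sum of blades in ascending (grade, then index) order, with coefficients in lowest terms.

B^2 term by term: the squares give (-30357/35585)^2*(e1 e2)^2 + (-72/7117)^2*(e1 e3)^2 + (4176/35585)^2*(e1 e4)^2 + (-1044/7117)^2*(e2 e3)^2 + (549/647)^2*(e2 e4)^2 + (-72/7117)^2*(e3 e4)^2 = 921547449/1266292225*(+1) + 5184/50651689*(+1) + 17438976/1266292225*(+1) + 1089936/50651689*(-1) + 301401/418609*(-1) + 5184/50651689*(-1) = 0 (each basis 2-blade squares to minus the product of its generators' squares); cross terms between blades sharing an index anticommute and cancel; the commuting (index-disjoint) pairs give grade-4 terms 2*c*c'*(blade product), which cancel blade by blade — e1 e2 e3 e4: 4371408/253258445 + 79056/4604699 - 8719488/253258445 = 0 — confirming B is simple. So B^2 = 0.
B^2 = 0, so the series truncates immediately: exp(alpha B) = 1 + alpha B (parabolic case).
Answer: 1 + 30357/35585*e1 e2 + 72/7117*e1 e3 - 4176/35585*e1 e4 + 1044/7117*e2 e3 - 549/647*e2 e4 + 72/7117*e3 e4


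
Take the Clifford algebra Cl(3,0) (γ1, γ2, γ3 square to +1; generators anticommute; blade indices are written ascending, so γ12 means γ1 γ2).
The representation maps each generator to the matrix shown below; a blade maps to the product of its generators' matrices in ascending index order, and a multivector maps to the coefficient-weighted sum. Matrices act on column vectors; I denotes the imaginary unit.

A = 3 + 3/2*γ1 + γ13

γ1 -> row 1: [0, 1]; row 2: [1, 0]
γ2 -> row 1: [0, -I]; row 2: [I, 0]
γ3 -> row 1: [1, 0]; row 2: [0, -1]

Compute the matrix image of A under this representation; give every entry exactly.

Bivector images (products of the table entries): rho(γ13) = rho(γ1)rho(γ3) = row 1: [0, -1]; row 2: [1, 0].
M = (3)*1 + (3/2)*rho(γ1) + (1)*rho(γ13), summed entrywise (1 is the identity matrix):
Answer: row 1: [3, 1/2]; row 2: [5/2, 3]


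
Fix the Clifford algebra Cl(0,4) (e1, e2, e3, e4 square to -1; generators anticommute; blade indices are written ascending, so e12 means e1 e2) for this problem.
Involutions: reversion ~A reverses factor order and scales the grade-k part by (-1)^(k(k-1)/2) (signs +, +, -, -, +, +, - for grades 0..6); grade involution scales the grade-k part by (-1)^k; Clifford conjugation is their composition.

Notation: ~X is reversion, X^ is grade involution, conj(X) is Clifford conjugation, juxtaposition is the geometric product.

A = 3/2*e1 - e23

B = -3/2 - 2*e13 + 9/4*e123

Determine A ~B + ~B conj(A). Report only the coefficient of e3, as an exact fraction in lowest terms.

first term: -9/2*e1 - 3*e3 + 2*e12 + 39/8*e23
second term: 9/2*e1 - 3*e3 + 2*e12 - 39/8*e23
Answer: -6


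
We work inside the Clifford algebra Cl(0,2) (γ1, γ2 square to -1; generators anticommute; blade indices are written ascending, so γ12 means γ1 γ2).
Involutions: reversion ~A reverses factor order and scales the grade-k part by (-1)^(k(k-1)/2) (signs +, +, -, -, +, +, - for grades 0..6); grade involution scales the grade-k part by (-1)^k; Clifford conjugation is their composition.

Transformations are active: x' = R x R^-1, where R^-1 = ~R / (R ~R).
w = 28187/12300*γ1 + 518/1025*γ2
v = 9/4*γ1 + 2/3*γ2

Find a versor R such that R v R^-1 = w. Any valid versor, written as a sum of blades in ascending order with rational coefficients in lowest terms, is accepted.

Here q(v) = q(w) = -793/144; the classical choice R = v + w = 27931/6150*γ1 + 3604/3075*γ2 then realises v -> w under the sandwich.
Answer: 27931/6150*γ1 + 3604/3075*γ2


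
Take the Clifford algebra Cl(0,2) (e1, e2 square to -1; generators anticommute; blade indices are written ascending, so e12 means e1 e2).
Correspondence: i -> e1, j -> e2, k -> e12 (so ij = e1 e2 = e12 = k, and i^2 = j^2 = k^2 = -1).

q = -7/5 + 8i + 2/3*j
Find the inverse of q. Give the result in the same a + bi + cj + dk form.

In blades: q = -7/5 + 8*e1 + 2/3*e2.
With qbar = -7/5 - 8*e1 - 2/3*e2 (scalar fixed, mapped units negated), q qbar = 14941/225 (the sum of squared coefficients), so q^-1 = qbar / (14941/225) = -315/14941 - 1800/14941*e1 - 150/14941*e2; translating back:
Answer: -315/14941 - 1800/14941*i - 150/14941*j


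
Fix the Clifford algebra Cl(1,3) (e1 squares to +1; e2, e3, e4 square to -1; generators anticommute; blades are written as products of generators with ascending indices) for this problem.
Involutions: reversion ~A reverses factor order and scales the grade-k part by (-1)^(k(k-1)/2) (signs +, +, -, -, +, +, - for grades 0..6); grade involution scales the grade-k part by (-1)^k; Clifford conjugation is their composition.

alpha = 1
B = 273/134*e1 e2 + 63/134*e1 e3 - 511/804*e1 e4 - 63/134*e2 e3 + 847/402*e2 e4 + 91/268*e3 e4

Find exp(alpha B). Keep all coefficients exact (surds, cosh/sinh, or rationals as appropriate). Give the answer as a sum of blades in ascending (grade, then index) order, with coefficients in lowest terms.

B^2 term by term: the squares give (273/134)^2*(e1 e2)^2 + (63/134)^2*(e1 e3)^2 + (-511/804)^2*(e1 e4)^2 + (-63/134)^2*(e2 e3)^2 + (847/402)^2*(e2 e4)^2 + (91/268)^2*(e3 e4)^2 = 74529/17956*(+1) + 3969/17956*(+1) + 261121/646416*(+1) + 3969/17956*(-1) + 717409/161604*(-1) + 8281/71824*(-1) = 0 (each basis 2-blade squares to minus the product of its generators' squares); cross terms between blades sharing an index anticommute and cancel; the commuting (index-disjoint) pairs give grade-4 terms 2*c*c'*(blade product), which cancel blade by blade — e1 e2 e3 e4: 24843/17956 - 17787/8978 + 10731/17956 = 0 — confirming B is simple. So B^2 = 0.
B^2 = 0, hence only two terms survive: exp(alpha B) = 1 + alpha B (parabolic case).
Answer: 1 + 273/134*e1 e2 + 63/134*e1 e3 - 511/804*e1 e4 - 63/134*e2 e3 + 847/402*e2 e4 + 91/268*e3 e4


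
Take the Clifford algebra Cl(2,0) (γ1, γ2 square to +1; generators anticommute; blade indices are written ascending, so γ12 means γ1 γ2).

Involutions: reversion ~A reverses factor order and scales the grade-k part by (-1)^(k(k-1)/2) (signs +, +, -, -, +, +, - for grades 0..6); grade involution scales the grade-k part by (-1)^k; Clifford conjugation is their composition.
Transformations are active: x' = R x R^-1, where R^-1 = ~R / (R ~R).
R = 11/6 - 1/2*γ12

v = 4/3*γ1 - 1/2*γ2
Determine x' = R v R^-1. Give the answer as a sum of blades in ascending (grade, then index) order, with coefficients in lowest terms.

~R = 11/6 + 1/2*γ12, and R ~R = 65/18, so R^-1 = ~R / (65/18).
R v = 97/36*γ1 - 1/4*γ2
Answer: 547/390*γ1 + 16/65*γ2


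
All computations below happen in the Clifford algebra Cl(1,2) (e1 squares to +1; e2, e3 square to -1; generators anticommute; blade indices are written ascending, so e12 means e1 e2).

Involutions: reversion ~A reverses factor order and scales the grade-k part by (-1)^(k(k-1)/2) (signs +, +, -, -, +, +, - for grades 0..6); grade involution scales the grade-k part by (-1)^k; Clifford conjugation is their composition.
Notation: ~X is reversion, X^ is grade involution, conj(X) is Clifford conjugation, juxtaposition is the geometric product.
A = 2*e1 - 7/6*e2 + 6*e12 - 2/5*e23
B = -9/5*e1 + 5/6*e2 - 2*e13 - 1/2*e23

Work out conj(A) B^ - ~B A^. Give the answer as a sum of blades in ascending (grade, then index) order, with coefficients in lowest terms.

first term: -437/180 - 5*e1 + 54/5*e2 + 17/4*e3 + 11/30*e12 - 3*e13 - 12*e23 + 304/75*e123
second term: 509/180 + 5*e1 - 54/5*e2 + 59/12*e3 - 37/30*e12 + 3*e13 + 12*e23 - 196/75*e123
Answer: -473/90 - 10*e1 + 108/5*e2 - 2/3*e3 + 8/5*e12 - 6*e13 - 24*e23 + 20/3*e123


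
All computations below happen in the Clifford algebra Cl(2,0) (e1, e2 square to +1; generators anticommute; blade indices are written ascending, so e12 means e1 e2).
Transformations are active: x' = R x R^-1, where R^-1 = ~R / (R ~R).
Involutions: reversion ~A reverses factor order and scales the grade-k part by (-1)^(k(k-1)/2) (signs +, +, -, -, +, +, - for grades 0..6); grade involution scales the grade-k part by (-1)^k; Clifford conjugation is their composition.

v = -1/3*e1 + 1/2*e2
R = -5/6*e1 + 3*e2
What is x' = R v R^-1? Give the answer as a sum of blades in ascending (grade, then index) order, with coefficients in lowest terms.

~R = -5/6*e1 + 3*e2, and R ~R = 349/36, so R^-1 = ~R / (349/36).
R v = 16/9 + 7/12*e12
Answer: 29/1047*e1 + 419/698*e2


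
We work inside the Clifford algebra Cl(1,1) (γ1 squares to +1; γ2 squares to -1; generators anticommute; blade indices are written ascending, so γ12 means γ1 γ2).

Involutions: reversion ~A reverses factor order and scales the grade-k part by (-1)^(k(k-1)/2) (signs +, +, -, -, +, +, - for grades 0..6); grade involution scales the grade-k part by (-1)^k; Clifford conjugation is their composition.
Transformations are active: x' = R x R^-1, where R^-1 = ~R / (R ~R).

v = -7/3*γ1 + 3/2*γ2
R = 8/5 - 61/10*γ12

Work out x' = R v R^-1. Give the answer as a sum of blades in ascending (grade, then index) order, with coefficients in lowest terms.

~R = 8/5 + 61/10*γ12, and R ~R = -693/20, so R^-1 = ~R / (-693/20).
R v = 65/12*γ1 - 71/6*γ2
Answer: 3811/2079*γ1 - 1693/4158*γ2


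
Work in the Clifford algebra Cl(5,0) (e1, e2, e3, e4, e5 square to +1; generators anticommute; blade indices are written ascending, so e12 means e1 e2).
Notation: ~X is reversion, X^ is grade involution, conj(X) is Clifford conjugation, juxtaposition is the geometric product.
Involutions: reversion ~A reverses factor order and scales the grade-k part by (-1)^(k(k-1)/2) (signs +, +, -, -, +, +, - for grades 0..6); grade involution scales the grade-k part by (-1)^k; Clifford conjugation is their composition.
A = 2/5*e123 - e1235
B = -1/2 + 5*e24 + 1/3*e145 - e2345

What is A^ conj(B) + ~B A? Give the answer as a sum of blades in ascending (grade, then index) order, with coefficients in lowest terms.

first term: e14 + 1/5*e123 - 2*e134 - 2/5*e145 - 1/3*e234 + 1/2*e1235 - 5*e1345 - 2/15*e2345
second term: -e14 - 1/5*e123 - 2*e134 + 2/5*e145 + 1/3*e234 + 1/2*e1235 + 5*e1345 - 2/15*e2345
Answer: -4*e134 + e1235 - 4/15*e2345


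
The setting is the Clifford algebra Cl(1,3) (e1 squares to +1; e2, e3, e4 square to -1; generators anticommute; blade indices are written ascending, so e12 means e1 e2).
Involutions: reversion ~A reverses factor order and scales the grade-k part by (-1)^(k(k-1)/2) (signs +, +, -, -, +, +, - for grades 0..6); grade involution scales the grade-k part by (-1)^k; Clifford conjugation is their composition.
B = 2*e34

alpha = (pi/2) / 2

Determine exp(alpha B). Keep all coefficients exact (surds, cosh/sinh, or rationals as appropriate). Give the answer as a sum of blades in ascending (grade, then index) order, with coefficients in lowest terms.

B^2 = (2)^2*(e34)^2 = 4*(-1) = -4 (a basis 2-blade squares to minus the product of its generators' squares).
B^2 = -4 — the negative square puts this in the circular regime; l = 2, alpha*l = pi/2, so exp(alpha B) = cos(pi/2) + (sin(pi/2)/2)*B = 0 + (1/2)*B.
Answer: e34


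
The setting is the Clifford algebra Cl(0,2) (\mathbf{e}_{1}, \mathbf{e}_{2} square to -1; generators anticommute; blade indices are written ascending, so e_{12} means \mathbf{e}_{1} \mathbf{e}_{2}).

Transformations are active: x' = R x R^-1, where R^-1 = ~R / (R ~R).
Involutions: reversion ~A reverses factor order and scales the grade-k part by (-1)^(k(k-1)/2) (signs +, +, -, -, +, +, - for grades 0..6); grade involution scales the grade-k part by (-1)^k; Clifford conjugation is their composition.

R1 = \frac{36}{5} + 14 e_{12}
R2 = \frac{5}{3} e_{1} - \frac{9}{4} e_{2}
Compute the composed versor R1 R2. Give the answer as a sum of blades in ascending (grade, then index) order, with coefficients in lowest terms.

Distribute over the terms of R1 (each basis-blade product reordered to ascending indices, repeated generators contracted through their squares):
(\frac{36}{5}) R2 = 12 e_{1} - \frac{81}{5} e_{2}
(14 e_{12}) R2 = \frac{63}{2} e_{1} + \frac{70}{3} e_{2}
Summing the partial products and collecting blades:
Answer: \frac{87}{2} e_{1} + \frac{107}{15} e_{2}


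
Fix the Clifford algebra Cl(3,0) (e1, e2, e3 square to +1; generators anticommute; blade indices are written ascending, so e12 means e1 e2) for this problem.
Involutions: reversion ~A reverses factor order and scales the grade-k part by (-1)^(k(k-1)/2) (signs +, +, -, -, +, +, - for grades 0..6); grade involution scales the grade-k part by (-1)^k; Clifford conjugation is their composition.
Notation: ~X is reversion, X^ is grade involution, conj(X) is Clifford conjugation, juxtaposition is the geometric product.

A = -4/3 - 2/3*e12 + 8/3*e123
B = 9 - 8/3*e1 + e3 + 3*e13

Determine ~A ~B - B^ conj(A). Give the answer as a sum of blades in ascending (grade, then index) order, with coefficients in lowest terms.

first term: -12 + 32/9*e1 + 88/9*e2 - 4/3*e3 + 10/3*e12 + 4*e13 + 82/9*e23 - 70/3*e123
second term: -12 - 32/9*e1 + 88/9*e2 + 4/3*e3 + 10/3*e12 - 4*e13 + 82/9*e23 + 70/3*e123
Answer: 64/9*e1 - 8/3*e3 + 8*e13 - 140/3*e123


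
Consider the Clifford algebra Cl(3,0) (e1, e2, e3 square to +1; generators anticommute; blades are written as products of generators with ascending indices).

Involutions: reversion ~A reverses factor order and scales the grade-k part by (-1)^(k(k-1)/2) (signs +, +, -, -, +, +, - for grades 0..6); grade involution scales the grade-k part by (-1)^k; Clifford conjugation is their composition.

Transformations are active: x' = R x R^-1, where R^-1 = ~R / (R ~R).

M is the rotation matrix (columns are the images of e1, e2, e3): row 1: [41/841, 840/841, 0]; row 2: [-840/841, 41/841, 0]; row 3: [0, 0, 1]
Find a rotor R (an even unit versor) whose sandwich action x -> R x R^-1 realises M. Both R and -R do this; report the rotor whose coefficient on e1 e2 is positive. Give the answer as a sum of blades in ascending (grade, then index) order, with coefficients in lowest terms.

Method: write R = a + b12*e1 e2 + b13*e1 e3 + b23*e2 e3 with a^2 + b12^2 + b13^2 + b23^2 = 1 (so R^-1 = ~R). Expanding the columns R e_j ~R gives tr M = 4a^2 - 1 and, from the antisymmetric part, M21 - M12 = -4a*b12, M13 - M31 = 4a*b13, M32 - M23 = -4a*b23.
Here tr M = 923/841, so a^2 = (1 + tr M)/4 = 441/841 and a = ±21/29. Taking a = 21/29: M21 - M12 = -1680/841, M13 - M31 = 0, M32 - M23 = 0, giving b12 = 20/29, b13 = 0, b23 = 0, i.e. R = 21/29 + 20/29*e1 e2.
Its e1 e2 coefficient is already positive.
Answer: 21/29 + 20/29*e1 e2. Why the constraint matters: R and -R act identically through the sandwich — M has trace 923/841 either way — so only the sign condition on e1 e2 picks one of the two preimages.


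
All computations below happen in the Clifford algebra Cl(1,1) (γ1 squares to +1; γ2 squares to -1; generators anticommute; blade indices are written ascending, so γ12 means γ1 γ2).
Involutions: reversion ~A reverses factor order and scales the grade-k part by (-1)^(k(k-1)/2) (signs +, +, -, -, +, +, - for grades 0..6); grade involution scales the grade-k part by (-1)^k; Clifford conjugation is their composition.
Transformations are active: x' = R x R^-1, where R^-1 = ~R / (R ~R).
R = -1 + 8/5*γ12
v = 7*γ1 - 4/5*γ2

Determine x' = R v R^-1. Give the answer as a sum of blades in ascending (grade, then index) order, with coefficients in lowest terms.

~R = -1 - 8/5*γ12, and R ~R = -39/25, so R^-1 = ~R / (-39/25).
R v = -143/25*γ1 - 52/5*γ2
Answer: -43/3*γ1 - 188/15*γ2


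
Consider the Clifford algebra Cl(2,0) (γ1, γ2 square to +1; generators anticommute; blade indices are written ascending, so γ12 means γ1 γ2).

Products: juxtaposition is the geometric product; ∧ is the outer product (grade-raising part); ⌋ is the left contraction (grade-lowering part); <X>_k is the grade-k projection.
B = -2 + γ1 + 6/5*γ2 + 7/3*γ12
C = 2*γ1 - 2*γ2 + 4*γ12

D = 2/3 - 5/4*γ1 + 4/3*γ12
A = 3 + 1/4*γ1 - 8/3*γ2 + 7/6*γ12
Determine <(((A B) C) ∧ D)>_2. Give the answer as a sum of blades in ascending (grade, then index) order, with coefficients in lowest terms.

step 1: -2101/180 + 911/90*γ1 + 167/20*γ2 + 229/30*γ12
step 2: -2429/90 - 6481/90*γ1 + 1457/30*γ2 - 2509/30*γ12
step 3: -2429/135 - 15413/1080*γ1 + 1457/45*γ2 - 6703/216*γ12
step 4: -6703/216*γ12
Answer: -6703/216*γ12


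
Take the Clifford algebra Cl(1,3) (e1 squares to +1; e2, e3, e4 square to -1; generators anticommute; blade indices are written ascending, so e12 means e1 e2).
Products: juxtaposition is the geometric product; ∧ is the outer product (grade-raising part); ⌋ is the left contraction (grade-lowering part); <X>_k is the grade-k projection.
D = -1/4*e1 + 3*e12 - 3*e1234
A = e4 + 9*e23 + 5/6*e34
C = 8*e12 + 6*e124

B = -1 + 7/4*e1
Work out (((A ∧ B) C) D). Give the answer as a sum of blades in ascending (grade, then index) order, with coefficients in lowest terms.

step 1: -e4 - 7/4*e14 - 9*e23 - 5/6*e34 + 63/4*e123 + 35/24*e134
step 2: 21/2*e2 + 126*e3 + 6*e12 - 72*e13 - 35/4*e23 - 14*e24 + 189/2*e34 + 5*e123 - 8*e124 - 54*e134 + 35/3*e234 - 20/3*e1234
step 3: -2 + 133/2*e1 - 321/2*e2 + 21*e3 - 9*e4 + 2289/8*e12 + 189/4*e13 - 273/4*e14 - 869/4*e23 - 214*e24 - 49/2*e34 + 6083/16*e123 + 763/2*e124 - 161/8*e134 - 491/3*e234 + 3437/12*e1234
Answer: -2 + 133/2*e1 - 321/2*e2 + 21*e3 - 9*e4 + 2289/8*e12 + 189/4*e13 - 273/4*e14 - 869/4*e23 - 214*e24 - 49/2*e34 + 6083/16*e123 + 763/2*e124 - 161/8*e134 - 491/3*e234 + 3437/12*e1234


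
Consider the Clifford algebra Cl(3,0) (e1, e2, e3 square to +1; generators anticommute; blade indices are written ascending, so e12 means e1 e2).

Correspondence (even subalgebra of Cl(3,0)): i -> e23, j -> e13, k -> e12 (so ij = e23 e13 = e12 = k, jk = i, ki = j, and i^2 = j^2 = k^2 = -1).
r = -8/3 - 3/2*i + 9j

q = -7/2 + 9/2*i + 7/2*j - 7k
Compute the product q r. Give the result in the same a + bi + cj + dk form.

In blades: q = -7/2 - 7*e12 + 7/2*e13 + 9/2*e23, r = -8/3 + 9*e13 - 3/2*e23.
Distribute q over r term by term (generator squares from the signature, products reordered to ascending indices): (-7/2)*r = 28/3 - 63/2*e13 + 21/4*e23; (-7*e12)*r = 56/3*e12 + 21/2*e13 + 63*e23; (7/2*e13)*r = -63/2 + 21/4*e12 - 28/3*e13; (9/2*e23)*r = 27/4 + 81/2*e12 - 12*e23.
Sum: -185/12 + 773/12*e12 - 91/3*e13 + 225/4*e23; translating back through the correspondence:
Answer: -185/12 + 225/4*i - 91/3*j + 773/12*k


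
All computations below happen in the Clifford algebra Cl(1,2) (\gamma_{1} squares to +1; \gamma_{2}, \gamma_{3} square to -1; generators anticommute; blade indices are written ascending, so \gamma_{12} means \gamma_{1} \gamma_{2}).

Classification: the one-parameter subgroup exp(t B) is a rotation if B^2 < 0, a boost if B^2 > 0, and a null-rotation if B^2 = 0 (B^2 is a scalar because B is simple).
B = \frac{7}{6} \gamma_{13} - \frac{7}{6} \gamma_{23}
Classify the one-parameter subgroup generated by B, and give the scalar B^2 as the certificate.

B^2 term by term: the squares give (\frac{7}{6})^2*(\gamma_{13})^2 + (-\frac{7}{6})^2*(\gamma_{23})^2 = \frac{49}{36}*(+1) + \frac{49}{36}*(-1) = 0 (each basis 2-blade squares to minus the product of its generators' squares); cross terms between blades sharing an index anticommute and cancel. So B^2 = 0.
Answer: null-rotation, certificate B^2 = 0. Check the certificate: B^2 = 0, and that sign is decisive whatever form B takes.


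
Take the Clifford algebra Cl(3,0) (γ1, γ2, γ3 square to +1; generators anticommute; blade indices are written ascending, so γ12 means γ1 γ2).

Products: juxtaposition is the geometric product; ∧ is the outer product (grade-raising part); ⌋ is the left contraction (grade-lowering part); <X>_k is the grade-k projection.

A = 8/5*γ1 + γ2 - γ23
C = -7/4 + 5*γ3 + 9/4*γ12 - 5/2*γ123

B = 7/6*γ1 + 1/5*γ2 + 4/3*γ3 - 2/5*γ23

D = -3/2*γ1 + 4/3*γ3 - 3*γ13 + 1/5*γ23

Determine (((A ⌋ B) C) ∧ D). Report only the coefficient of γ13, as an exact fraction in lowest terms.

step 1: 5/3 - 2/5*γ3
step 2: -59/12 + 271/30*γ3 + 19/4*γ12 - 76/15*γ123
step 3: 59/8*γ1 - 59/9*γ3 + 283/10*γ13 - 59/60*γ23 + 19/3*γ123
Answer: 283/10


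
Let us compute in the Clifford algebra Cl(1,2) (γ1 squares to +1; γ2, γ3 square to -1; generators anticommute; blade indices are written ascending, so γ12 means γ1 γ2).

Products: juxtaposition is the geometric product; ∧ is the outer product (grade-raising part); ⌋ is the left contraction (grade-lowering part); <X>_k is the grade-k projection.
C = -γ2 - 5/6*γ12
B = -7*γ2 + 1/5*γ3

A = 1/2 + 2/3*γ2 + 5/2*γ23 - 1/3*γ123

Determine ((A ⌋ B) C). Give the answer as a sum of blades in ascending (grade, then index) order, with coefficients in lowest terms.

step 1: 14/3 - 7/2*γ2 + 1/10*γ3
step 2: -7/2 + 35/12*γ1 - 14/3*γ2 - 35/9*γ12 + 1/10*γ23 - 1/12*γ123
Answer: -7/2 + 35/12*γ1 - 14/3*γ2 - 35/9*γ12 + 1/10*γ23 - 1/12*γ123


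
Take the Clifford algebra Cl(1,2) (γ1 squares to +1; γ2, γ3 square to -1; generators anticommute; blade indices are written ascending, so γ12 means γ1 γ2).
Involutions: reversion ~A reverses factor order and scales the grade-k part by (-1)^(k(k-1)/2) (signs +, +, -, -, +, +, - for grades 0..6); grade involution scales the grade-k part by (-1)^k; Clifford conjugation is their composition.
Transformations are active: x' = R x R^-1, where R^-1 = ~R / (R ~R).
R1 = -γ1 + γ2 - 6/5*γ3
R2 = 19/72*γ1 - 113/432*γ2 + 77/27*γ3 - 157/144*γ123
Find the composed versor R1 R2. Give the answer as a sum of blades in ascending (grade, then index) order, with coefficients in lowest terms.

Distribute over the terms of R1 (each basis-blade product reordered to ascending indices, repeated generators contracted through their squares):
(-γ1) R2 = -19/72 + 113/432*γ12 - 77/27*γ13 + 157/144*γ23
(γ2) R2 = 113/432 - 19/72*γ12 - 157/144*γ13 + 77/27*γ23
(-6/5*γ3) R2 = 154/45 - 157/120*γ12 + 19/60*γ13 - 113/360*γ23
Summing the partial products and collecting blades:
Answer: 7387/2160 - 2831/2160*γ12 - 7831/2160*γ13 + 7837/2160*γ23


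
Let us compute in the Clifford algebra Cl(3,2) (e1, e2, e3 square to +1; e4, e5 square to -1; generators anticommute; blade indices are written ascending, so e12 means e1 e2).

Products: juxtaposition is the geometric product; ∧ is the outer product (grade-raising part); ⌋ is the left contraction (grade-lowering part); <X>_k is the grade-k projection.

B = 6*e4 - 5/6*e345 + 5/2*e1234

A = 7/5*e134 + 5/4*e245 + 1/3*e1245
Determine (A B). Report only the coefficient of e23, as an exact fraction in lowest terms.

step 1: 7/2*e2 - 42/5*e13 - 7/6*e15 + 25/24*e23 + 15/2*e25 - 5/6*e35 + 5/18*e123 + 2*e125 - 25/8*e135
Answer: 25/24


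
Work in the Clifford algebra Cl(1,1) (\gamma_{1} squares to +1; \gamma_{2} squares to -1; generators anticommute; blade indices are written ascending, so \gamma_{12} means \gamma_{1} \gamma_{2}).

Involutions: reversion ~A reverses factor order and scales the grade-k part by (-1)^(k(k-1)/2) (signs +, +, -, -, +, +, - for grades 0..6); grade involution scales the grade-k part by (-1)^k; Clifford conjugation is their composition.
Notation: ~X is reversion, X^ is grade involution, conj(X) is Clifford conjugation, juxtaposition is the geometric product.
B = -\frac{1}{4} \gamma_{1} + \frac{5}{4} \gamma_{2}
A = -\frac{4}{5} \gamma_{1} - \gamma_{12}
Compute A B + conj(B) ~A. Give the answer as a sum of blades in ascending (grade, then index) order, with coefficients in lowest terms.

first term: \frac{1}{5} + \frac{5}{4} \gamma_{1} - \frac{1}{4} \gamma_{2} - \gamma_{12}
second term: -\frac{1}{5} - \frac{5}{4} \gamma_{1} + \frac{1}{4} \gamma_{2} - \gamma_{12}
Answer: -2 \gamma_{12}


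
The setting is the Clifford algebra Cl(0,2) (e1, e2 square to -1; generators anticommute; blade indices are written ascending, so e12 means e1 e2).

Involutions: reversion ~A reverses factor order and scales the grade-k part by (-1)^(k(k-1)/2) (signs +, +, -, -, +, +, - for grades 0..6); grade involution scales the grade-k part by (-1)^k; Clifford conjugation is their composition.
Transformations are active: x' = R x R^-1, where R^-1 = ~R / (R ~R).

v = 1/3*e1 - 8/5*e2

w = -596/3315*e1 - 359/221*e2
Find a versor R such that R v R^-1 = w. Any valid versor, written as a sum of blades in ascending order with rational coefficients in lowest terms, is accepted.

Equal squares first: v^2 = w^2 = -601/225. Then v + w = 509/3315*e1 - 3563/1105*e2 is a versor taking v to w, provided it is invertible.
Answer: 509/3315*e1 - 3563/1105*e2
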